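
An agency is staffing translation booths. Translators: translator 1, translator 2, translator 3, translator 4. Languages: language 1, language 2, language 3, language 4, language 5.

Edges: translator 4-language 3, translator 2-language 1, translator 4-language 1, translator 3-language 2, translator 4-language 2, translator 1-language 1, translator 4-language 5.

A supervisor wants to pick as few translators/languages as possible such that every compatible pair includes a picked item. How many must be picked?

3

A maximum matching has 3 edges (e.g. translator 1–language 1, translator 3–language 2, translator 4–language 3).
By König's theorem the minimum vertex cover has the same size. One such cover is {translator 3, translator 4, language 1}.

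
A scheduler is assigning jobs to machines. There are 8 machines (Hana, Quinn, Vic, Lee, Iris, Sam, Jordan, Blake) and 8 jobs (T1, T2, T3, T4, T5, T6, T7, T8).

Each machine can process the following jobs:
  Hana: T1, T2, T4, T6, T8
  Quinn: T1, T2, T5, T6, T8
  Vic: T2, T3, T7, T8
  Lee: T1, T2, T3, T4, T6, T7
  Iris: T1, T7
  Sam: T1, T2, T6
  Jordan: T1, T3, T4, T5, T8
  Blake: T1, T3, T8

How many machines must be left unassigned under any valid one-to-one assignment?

0

A valid assignment of size 8: Hana→T6, Quinn→T5, Vic→T7, Lee→T4, Iris→T1, Sam→T2, Jordan→T3, Blake→T8.
This saturates every machine, so 8 is the maximum.
That matches 8 of the 8, leaving 0 unmatched; no matching can do better.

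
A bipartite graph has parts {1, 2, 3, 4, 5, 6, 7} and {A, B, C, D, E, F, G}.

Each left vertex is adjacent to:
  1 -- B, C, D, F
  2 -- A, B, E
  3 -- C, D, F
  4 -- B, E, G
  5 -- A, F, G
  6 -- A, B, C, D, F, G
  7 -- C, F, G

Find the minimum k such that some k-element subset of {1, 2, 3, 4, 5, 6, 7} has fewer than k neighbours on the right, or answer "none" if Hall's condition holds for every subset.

none

A matching saturating every left vertex exists, for instance 1→C, 2→B, 3→D, 4→E, 5→G, 6→A, 7→F.
By Hall's marriage theorem, this means |N(S)| ≥ |S| for every subset S, so no violating subset exists.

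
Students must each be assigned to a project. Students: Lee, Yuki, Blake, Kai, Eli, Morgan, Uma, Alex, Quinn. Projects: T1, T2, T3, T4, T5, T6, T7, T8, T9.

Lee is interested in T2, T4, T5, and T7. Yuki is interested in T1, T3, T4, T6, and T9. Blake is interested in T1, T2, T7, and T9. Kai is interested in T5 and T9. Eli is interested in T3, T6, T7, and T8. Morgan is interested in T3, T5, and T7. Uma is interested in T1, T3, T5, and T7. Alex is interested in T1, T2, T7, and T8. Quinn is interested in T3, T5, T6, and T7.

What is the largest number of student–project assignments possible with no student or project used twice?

A valid assignment of size 9: Lee-T5, Yuki-T4, Blake-T2, Kai-T9, Eli-T6, Morgan-T3, Uma-T1, Alex-T8, Quinn-T7.
This saturates every student, so 9 is the maximum.

9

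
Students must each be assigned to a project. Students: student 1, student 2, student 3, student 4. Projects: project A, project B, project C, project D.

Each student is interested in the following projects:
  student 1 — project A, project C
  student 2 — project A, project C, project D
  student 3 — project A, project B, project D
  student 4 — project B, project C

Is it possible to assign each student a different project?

For example, pair student 1-project A, student 2-project D, student 3-project B, student 4-project C.
All 4 students are covered.

Yes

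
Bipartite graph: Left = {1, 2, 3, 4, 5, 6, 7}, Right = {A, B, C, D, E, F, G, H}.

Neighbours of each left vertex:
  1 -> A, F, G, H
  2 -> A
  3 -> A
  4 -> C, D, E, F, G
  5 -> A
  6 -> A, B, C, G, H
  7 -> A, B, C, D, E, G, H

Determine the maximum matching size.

5

For example, pair 1-F, 2-A, 4-E, 6-H, 7-G.
The set {2, 3, 5} has only 1 neighbour ({A}), so by Hall's theorem at most 5 of the 7 left vertices can be matched.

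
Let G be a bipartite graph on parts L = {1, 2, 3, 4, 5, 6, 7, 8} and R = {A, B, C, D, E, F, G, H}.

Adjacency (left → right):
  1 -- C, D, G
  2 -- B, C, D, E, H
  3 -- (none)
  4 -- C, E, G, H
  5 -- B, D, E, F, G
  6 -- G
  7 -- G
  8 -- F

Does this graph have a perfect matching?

No

The set {3, 6, 7} has only 1 neighbour ({G}), so by Hall's theorem at most 6 of the 8 left vertices can be matched.
Hence no matching covers every left vertex.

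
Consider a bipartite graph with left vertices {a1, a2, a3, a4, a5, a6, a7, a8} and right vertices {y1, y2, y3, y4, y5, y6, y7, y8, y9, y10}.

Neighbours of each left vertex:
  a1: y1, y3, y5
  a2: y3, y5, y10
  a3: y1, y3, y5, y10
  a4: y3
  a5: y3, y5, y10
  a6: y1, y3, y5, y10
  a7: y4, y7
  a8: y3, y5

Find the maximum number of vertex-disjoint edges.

For example, pair a1–y5, a2–y10, a3–y1, a4–y3, a7–y7.
The set {a1, a2, a3, a4, a5, a6, a8} has only 4 neighbours ({y1, y10, y3, y5}), so by Hall's theorem at most 5 of the 8 left vertices can be matched.

5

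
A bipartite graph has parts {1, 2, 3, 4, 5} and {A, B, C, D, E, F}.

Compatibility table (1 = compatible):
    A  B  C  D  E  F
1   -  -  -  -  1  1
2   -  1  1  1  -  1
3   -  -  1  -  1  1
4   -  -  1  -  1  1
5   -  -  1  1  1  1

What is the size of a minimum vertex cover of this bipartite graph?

5

A maximum matching has 5 edges (e.g. 1–F, 2–B, 3–C, 4–E, 5–D).
By König's theorem the minimum vertex cover has the same size. One such cover is {1, 2, 3, 4, 5}.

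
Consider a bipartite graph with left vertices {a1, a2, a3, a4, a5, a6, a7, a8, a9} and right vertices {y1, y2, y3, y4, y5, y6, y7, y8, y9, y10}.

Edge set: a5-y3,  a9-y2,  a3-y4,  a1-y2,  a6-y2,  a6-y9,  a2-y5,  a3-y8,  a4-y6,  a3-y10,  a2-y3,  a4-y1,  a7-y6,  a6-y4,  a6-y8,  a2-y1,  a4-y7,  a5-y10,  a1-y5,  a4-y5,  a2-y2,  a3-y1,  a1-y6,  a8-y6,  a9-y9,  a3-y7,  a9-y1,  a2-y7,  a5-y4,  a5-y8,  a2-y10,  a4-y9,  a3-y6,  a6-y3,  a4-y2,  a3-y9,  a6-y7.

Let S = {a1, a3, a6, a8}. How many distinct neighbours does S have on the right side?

The union of neighbours of {a1, a3, a6, a8} is {y1, y2, y3, y4, y5, y6, y7, y8, y9, y10}, which has 10 elements.
Since |N(S)| = 10 ≥ |S| = 4, Hall's condition holds for this subset.

10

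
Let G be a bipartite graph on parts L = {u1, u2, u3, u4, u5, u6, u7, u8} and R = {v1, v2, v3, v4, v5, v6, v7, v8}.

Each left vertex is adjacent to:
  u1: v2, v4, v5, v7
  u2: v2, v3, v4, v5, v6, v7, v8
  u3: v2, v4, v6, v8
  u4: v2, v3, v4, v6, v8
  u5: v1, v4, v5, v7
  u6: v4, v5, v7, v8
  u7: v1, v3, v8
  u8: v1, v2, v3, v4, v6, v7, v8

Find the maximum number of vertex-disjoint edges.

For example, pair u1-v5, u2-v8, u3-v6, u4-v2, u5-v4, u6-v7, u7-v1, u8-v3.
All 8 left vertices are matched, so no larger matching exists.

8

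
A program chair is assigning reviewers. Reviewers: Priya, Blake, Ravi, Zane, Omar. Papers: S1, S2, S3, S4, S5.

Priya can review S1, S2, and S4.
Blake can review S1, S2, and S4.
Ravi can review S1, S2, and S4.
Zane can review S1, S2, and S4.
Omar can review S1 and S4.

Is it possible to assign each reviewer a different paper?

The set {Priya, Blake, Ravi, Zane, Omar} has only 3 neighbours ({S1, S2, S4}), so by Hall's theorem at most 3 of the 5 reviewers can be matched.
Hence no matching covers every reviewer.

No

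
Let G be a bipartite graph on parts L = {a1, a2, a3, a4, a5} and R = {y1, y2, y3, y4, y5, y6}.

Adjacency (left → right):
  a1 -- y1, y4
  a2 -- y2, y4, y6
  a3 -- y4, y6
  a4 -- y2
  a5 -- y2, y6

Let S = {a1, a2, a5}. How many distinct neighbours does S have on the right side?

The union of neighbours of {a1, a2, a5} is {y1, y2, y4, y6}, which has 4 elements.
Since |N(S)| = 4 ≥ |S| = 3, Hall's condition holds for this subset.

4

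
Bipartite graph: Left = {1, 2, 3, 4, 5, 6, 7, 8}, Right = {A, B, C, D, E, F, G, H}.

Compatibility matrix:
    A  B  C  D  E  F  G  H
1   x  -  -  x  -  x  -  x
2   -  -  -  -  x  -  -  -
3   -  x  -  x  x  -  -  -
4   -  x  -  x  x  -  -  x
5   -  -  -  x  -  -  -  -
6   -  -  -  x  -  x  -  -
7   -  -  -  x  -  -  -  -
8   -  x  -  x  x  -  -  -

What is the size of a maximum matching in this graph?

6

For example, pair 1→A, 2→E, 3→B, 4→H, 5→D, 6→F.
The set {2, 3, 5, 7, 8} has only 3 neighbours ({B, D, E}), so by Hall's theorem at most 6 of the 8 left vertices can be matched.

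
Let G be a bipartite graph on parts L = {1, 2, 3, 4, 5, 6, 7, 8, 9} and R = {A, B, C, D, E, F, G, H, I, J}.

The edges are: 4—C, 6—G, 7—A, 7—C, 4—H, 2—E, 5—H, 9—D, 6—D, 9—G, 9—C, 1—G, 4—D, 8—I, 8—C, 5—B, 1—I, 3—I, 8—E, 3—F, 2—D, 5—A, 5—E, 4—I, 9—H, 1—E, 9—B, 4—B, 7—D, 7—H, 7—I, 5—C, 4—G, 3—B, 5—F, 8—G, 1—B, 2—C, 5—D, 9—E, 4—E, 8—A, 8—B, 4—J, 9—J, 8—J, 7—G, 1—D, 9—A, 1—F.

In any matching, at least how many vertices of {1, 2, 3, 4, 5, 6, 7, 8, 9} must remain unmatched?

0

For example, pair 1→B, 2→C, 3→F, 4→E, 5→A, 6→D, 7→H, 8→G, 9→J.
All 9 left vertices are matched, so no larger matching exists.
That matches 9 of the 9, leaving 0 unmatched; no matching can do better.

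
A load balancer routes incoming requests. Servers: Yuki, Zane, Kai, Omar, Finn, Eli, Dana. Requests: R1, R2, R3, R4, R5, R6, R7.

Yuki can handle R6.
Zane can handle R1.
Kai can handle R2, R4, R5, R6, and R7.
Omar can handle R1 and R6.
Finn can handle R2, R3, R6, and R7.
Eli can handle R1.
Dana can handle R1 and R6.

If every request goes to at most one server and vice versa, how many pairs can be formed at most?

For example, pair Yuki-R6, Zane-R1, Kai-R2, Finn-R7.
The set {Yuki, Zane, Omar, Eli, Dana} has only 2 neighbours ({R1, R6}), so by Hall's theorem at most 4 of the 7 servers can be matched.

4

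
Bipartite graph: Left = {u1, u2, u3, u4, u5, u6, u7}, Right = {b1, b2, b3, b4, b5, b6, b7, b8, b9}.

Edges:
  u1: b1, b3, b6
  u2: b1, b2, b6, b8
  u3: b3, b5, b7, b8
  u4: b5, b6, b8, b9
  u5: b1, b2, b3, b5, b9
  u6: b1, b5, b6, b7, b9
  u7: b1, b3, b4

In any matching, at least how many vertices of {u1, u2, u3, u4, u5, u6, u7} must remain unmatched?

0

One maximum matching: u1-b1, u2-b6, u3-b8, u4-b9, u5-b5, u6-b7, u7-b3.
This saturates every left vertex, so 7 is the maximum.
That matches 7 of the 7, leaving 0 unmatched; no matching can do better.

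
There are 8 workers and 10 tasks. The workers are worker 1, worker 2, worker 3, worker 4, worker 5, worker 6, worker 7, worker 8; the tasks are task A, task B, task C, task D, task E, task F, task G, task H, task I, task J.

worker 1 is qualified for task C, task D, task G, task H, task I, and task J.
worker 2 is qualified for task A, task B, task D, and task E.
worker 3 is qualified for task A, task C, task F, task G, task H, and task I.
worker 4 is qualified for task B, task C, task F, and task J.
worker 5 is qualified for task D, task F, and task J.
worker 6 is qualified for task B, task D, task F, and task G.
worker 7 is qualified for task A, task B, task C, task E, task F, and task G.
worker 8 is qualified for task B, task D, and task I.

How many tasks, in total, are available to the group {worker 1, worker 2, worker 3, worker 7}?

10

The union of neighbours of {worker 1, worker 2, worker 3, worker 7} is {task A, task B, task C, task D, task E, task F, task G, task H, task I, task J}, which has 10 elements.
Since |N(S)| = 10 ≥ |S| = 4, Hall's condition holds for this subset.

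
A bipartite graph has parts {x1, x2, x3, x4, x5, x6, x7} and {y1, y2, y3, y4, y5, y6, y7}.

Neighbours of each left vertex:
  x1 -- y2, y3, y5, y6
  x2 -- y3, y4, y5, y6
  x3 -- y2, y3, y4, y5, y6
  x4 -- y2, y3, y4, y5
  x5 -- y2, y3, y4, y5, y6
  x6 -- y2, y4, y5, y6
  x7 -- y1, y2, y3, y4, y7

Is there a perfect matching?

No

The set {x1, x2, x3, x4, x5, x6} has only 5 neighbours ({y2, y3, y4, y5, y6}), so by Hall's theorem at most 6 of the 7 left vertices can be matched.
Hence no matching covers every left vertex.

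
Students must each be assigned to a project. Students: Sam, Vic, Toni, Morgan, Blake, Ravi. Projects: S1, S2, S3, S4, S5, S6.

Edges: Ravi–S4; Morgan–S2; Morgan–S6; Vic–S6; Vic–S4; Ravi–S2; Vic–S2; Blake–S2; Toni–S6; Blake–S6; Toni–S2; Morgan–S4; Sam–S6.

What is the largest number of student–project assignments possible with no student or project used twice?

3

One maximum matching: Sam–S6, Vic–S4, Toni–S2.
The set {Sam, Vic, Toni, Morgan, Blake, Ravi} has only 3 neighbours ({S2, S4, S6}), so by Hall's theorem at most 3 of the 6 students can be matched.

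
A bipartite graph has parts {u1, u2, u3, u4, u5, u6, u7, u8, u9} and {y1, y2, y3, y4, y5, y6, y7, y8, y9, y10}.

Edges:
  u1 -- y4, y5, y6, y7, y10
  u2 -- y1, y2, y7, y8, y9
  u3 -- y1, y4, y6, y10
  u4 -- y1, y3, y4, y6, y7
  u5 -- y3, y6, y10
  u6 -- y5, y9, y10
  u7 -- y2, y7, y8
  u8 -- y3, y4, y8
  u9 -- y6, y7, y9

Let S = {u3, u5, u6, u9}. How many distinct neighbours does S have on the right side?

8

The union of neighbours of {u3, u5, u6, u9} is {y1, y3, y4, y5, y6, y7, y9, y10}, which has 8 elements.
Since |N(S)| = 8 ≥ |S| = 4, Hall's condition holds for this subset.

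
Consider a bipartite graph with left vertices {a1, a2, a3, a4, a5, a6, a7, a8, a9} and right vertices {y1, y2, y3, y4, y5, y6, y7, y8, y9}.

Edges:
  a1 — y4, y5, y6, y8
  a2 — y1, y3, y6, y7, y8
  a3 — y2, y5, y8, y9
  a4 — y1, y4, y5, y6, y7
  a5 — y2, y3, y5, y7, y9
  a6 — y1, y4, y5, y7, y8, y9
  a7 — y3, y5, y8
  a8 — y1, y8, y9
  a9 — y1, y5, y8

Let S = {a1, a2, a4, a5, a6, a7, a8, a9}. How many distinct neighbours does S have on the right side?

The union of neighbours of {a1, a2, a4, a5, a6, a7, a8, a9} is {y1, y2, y3, y4, y5, y6, y7, y8, y9}, which has 9 elements.
Since |N(S)| = 9 ≥ |S| = 8, Hall's condition holds for this subset.

9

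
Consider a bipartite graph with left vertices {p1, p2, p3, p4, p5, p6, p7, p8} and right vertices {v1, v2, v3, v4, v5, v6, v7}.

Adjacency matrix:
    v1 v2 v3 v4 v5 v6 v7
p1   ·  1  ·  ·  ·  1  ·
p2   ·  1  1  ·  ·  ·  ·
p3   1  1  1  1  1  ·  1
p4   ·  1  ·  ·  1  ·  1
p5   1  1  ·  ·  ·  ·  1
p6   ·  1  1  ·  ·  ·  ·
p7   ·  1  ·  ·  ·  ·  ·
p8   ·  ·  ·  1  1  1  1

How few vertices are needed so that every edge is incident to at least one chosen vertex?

A maximum matching has 7 edges (e.g. p1–v6, p2–v3, p3–v4, p4–v5, p5–v1, p6–v2, p8–v7).
By König's theorem the minimum vertex cover has the same size. One such cover is {p1, p3, p4, p5, p8, v2, v3}.

7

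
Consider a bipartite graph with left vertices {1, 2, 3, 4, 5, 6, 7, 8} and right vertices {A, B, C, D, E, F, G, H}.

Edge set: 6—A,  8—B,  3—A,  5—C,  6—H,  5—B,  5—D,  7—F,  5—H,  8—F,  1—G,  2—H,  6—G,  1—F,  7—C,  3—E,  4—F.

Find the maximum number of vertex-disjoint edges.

One maximum matching: 1-G, 2-H, 3-E, 4-F, 5-D, 6-A, 7-C, 8-B.
This saturates every left vertex, so 8 is the maximum.

8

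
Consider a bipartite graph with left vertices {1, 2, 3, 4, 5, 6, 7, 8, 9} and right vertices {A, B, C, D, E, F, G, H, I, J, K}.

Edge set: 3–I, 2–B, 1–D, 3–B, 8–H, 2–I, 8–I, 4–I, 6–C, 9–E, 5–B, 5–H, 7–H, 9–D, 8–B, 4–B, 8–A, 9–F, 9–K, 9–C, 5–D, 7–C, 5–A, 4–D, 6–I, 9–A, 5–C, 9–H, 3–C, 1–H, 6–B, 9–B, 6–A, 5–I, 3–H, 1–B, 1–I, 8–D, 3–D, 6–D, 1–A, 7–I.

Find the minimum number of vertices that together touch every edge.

A maximum matching has 7 edges (e.g. 1–B, 2–I, 3–C, 4–D, 5–H, 6–A, 9–K).
By König's theorem the minimum vertex cover has the same size. One such cover is {9, A, B, C, D, H, I}.

7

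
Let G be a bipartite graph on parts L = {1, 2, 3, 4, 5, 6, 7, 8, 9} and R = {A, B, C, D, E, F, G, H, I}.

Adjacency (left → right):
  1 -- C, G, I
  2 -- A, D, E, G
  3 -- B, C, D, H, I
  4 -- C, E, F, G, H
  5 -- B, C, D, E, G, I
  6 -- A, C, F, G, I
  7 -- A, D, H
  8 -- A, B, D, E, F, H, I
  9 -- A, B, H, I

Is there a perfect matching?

For example, pair 1–C, 2–D, 3–B, 4–F, 5–E, 6–G, 7–H, 8–A, 9–I.
Every left vertex is matched, so this is a perfect matching.

Yes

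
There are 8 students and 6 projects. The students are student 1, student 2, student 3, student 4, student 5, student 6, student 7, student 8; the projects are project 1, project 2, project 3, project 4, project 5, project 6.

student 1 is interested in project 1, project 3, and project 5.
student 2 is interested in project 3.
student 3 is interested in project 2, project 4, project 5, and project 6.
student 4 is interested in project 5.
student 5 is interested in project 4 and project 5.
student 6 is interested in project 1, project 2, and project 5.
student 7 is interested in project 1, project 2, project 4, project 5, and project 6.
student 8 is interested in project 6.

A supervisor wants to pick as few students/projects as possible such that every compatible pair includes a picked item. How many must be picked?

6

{project 1, project 2, project 3, project 4, project 5, project 6} is a vertex cover of size 6: every edge has an endpoint in this set.
No smaller cover exists because student 1–project 1, student 2–project 3, student 3–project 6, student 4–project 5, student 5–project 4, student 6–project 2 is a matching of size 6, and a cover must include an endpoint of each of these disjoint edges (König's theorem).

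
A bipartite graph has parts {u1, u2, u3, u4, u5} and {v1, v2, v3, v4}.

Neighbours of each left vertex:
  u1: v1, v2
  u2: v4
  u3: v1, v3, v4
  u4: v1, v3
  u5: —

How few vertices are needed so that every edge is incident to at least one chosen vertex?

4

The 4 edges u1–v2, u2–v4, u3–v3, u4–v1 form a matching, so any vertex cover needs at least 4 vertices (one per matched edge).
Conversely {u1, u2, u3, u4} meets every edge and has exactly 4 vertices, so 4 is optimal.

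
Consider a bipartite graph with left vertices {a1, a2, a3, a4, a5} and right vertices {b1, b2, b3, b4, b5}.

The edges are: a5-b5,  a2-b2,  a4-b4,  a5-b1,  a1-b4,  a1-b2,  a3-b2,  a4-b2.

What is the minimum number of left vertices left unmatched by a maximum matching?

2

A valid assignment of size 3: a1-b4, a2-b2, a5-b5.
The set {a1, a2, a3, a4} has only 2 neighbours ({b2, b4}), so by Hall's theorem at most 3 of the 5 left vertices can be matched.
That matches 3 of the 5, leaving 2 unmatched; no matching can do better.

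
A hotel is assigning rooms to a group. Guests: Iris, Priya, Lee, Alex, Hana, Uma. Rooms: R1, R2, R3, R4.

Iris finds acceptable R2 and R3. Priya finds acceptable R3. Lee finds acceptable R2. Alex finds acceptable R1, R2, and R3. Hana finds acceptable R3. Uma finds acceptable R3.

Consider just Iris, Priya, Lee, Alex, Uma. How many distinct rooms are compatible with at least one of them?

3

The union of neighbours of {Iris, Priya, Lee, Alex, Uma} is {R1, R2, R3}, which has 3 elements.
Since |N(S)| = 3 < |S| = 5, Hall's condition fails for this subset.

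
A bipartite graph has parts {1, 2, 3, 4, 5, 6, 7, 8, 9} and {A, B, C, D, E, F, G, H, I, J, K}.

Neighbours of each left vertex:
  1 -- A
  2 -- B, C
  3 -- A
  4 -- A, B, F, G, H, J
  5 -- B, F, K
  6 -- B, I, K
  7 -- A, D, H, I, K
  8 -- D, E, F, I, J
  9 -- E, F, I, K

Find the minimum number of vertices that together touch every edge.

8

A maximum matching has 8 edges (e.g. 1–A, 2–C, 4–G, 5–F, 6–B, 7–K, 8–J, 9–E).
By König's theorem the minimum vertex cover has the same size. One such cover is {2, 4, 5, 6, 7, 8, 9, A}.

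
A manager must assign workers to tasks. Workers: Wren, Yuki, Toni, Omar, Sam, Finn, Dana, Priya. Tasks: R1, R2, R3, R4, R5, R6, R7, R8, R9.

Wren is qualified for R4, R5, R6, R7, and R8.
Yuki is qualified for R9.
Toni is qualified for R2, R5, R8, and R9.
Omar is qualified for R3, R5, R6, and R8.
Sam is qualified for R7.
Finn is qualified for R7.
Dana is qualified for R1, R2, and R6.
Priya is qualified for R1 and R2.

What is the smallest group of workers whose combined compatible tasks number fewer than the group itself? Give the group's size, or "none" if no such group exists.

2

Take S = {Sam, Finn}. Its neighbourhood is {R7}, so |N(S)| = 1 < |S| = 2.
No single vertex violates Hall's condition since each has at least one neighbour, so 2 is the minimum.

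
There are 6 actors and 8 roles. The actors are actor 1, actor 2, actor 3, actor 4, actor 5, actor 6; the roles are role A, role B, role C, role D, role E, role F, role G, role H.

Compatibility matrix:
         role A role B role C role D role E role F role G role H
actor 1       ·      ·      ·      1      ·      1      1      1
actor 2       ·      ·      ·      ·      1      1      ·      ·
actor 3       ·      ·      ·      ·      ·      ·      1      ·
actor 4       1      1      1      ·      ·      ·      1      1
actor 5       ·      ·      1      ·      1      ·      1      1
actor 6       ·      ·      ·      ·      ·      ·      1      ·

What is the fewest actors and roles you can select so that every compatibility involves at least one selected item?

5

{actor 1, actor 2, actor 4, actor 5, role G} is a vertex cover of size 5: every edge has an endpoint in this set.
No smaller cover exists because actor 1–role D, actor 2–role F, actor 3–role G, actor 4–role C, actor 5–role E is a matching of size 5, and a cover must include an endpoint of each of these disjoint edges (König's theorem).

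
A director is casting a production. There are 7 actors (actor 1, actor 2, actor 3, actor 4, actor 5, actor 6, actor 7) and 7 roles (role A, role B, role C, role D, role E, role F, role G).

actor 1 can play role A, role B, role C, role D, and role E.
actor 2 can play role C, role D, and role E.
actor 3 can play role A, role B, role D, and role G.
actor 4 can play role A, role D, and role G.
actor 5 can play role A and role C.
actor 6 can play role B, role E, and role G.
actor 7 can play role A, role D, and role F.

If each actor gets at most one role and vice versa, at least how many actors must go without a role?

A valid assignment of size 7: actor 1–role C, actor 2–role E, actor 3–role B, actor 4–role D, actor 5–role A, actor 6–role G, actor 7–role F.
This saturates every actor, so 7 is the maximum.
That matches 7 of the 7, leaving 0 unmatched; no matching can do better.

0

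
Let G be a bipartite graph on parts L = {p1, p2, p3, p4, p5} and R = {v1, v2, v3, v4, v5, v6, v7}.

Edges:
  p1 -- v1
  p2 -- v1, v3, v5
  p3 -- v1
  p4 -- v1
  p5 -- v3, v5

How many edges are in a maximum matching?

A valid assignment of size 3: p1–v1, p2–v5, p5–v3.
The set {p1, p3, p4} has only 1 neighbour ({v1}), so by Hall's theorem at most 3 of the 5 left vertices can be matched.

3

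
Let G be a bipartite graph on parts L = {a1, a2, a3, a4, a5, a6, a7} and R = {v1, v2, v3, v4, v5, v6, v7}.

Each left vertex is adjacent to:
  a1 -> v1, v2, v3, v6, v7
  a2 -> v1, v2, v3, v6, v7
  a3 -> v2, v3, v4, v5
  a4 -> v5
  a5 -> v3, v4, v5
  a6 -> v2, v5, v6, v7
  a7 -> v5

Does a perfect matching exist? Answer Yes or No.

No

The set {a4, a7} has only 1 neighbour ({v5}), so by Hall's theorem at most 6 of the 7 left vertices can be matched.
Hence no matching covers every left vertex.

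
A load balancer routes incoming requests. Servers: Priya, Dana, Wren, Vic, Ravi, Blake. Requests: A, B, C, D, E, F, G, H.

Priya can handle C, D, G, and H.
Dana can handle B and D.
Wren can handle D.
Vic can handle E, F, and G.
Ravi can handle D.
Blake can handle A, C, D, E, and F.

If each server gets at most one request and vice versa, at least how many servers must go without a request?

1

One maximum matching: Priya→G, Dana→B, Wren→D, Vic→E, Blake→A.
The set {Wren, Ravi} has only 1 neighbour ({D}), so by Hall's theorem at most 5 of the 6 servers can be matched.
That matches 5 of the 6, leaving 1 unmatched; no matching can do better.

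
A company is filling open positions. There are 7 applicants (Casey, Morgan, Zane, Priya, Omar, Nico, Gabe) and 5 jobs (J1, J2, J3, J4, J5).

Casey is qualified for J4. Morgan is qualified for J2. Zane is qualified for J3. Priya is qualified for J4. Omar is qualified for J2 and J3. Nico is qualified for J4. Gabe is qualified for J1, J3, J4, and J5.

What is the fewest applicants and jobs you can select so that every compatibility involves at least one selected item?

The 4 edges Casey–J4, Morgan–J2, Zane–J3, Gabe–J5 form a matching, so any vertex cover needs at least 4 vertices (one per matched edge).
Conversely {Gabe, J2, J3, J4} meets every edge and has exactly 4 vertices, so 4 is optimal.

4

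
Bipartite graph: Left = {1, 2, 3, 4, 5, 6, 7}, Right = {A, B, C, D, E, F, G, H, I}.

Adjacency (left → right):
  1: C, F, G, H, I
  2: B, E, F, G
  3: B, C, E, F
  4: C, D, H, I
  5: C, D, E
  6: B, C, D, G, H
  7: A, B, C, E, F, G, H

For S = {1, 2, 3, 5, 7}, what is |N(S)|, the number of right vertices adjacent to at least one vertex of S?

The union of neighbours of {1, 2, 3, 5, 7} is {A, B, C, D, E, F, G, H, I}, which has 9 elements.
Since |N(S)| = 9 ≥ |S| = 5, Hall's condition holds for this subset.

9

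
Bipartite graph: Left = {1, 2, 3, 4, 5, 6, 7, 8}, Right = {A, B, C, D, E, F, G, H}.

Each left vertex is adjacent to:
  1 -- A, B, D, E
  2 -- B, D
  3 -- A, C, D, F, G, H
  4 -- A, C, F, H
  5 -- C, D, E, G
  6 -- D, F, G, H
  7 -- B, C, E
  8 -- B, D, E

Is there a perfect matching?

A valid assignment of size 8: 1→A, 2→D, 3→G, 4→F, 5→C, 6→H, 7→E, 8→B.
Every left vertex is matched, so this is a perfect matching.

Yes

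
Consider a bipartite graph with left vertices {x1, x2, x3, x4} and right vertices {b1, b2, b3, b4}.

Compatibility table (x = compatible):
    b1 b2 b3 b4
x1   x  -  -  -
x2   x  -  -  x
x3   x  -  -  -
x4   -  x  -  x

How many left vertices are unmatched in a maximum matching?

One maximum matching: x1→b1, x2→b4, x4→b2.
The set {x1, x3} has only 1 neighbour ({b1}), so by Hall's theorem at most 3 of the 4 left vertices can be matched.
That matches 3 of the 4, leaving 1 unmatched; no matching can do better.

1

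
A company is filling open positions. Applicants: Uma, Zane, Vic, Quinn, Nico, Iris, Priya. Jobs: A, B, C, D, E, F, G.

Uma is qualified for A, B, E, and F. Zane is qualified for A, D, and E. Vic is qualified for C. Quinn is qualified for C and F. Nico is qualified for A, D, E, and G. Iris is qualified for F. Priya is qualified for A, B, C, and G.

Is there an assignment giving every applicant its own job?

No

The set {Vic, Quinn, Iris} has only 2 neighbours ({C, F}), so by Hall's theorem at most 6 of the 7 applicants can be matched.
Hence no matching covers every applicant.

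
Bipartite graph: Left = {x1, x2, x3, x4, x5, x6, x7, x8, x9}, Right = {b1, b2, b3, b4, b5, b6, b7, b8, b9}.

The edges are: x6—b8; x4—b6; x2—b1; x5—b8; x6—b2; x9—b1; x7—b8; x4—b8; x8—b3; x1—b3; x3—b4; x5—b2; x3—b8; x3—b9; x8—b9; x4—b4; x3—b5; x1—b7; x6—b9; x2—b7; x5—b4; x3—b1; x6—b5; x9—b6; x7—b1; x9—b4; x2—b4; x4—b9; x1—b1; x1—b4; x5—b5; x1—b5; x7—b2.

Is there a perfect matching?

Yes

One maximum matching: x1-b1, x2-b7, x3-b9, x4-b8, x5-b4, x6-b5, x7-b2, x8-b3, x9-b6.
All 9 left vertices are covered.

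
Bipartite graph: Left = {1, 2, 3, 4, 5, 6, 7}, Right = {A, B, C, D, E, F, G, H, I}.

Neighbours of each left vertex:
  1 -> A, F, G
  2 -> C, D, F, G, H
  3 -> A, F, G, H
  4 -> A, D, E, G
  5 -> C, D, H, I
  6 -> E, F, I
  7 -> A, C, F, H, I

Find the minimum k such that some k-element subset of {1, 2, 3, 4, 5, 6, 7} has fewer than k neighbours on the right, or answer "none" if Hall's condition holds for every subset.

none

A matching saturating every left vertex exists, for instance 1→G, 2→H, 3→F, 4→D, 5→C, 6→E, 7→A.
By Hall's marriage theorem, this means |N(S)| ≥ |S| for every subset S, so no violating subset exists.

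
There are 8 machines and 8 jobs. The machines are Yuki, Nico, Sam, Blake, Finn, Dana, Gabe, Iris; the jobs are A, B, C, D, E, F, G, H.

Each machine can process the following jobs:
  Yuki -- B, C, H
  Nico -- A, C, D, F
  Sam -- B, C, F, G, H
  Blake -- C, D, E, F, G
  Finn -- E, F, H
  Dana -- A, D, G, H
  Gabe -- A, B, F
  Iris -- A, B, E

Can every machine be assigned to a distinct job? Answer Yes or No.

Yes

One maximum matching: Yuki-H, Nico-C, Sam-G, Blake-D, Finn-E, Dana-A, Gabe-F, Iris-B.
All 8 machines are covered.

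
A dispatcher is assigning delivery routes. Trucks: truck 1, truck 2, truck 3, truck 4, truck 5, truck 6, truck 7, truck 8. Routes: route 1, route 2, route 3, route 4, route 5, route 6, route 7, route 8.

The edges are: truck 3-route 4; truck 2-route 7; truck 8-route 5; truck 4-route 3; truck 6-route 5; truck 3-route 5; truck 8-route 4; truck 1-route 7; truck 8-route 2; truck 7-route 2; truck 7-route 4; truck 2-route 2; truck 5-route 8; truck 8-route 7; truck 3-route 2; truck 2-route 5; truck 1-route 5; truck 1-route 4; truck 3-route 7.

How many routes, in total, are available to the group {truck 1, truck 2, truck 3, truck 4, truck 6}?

5

The union of neighbours of {truck 1, truck 2, truck 3, truck 4, truck 6} is {route 2, route 3, route 4, route 5, route 7}, which has 5 elements.
Since |N(S)| = 5 ≥ |S| = 5, Hall's condition holds for this subset.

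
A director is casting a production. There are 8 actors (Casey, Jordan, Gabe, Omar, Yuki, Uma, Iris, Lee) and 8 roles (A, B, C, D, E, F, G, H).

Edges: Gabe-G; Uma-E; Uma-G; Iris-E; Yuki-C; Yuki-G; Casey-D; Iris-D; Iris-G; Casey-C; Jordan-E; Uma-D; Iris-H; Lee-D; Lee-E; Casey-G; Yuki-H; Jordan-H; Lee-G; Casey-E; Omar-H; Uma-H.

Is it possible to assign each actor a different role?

No

The set {Casey, Jordan, Gabe, Omar, Yuki, Uma, Iris, Lee} has only 5 neighbours ({C, D, E, G, H}), so by Hall's theorem at most 5 of the 8 actors can be matched.
Hence no matching covers every actor.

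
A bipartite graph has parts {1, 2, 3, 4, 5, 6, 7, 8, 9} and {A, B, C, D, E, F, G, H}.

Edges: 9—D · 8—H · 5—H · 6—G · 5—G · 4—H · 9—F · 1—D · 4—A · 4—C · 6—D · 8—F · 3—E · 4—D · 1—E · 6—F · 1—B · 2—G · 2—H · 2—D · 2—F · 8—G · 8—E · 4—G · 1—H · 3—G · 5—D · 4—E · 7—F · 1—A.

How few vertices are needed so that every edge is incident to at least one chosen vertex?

7

{1, 4, D, E, F, G, H} is a vertex cover of size 7: every edge has an endpoint in this set.
No smaller cover exists because 1–A, 2–H, 3–E, 4–C, 5–G, 6–D, 7–F is a matching of size 7, and a cover must include an endpoint of each of these disjoint edges (König's theorem).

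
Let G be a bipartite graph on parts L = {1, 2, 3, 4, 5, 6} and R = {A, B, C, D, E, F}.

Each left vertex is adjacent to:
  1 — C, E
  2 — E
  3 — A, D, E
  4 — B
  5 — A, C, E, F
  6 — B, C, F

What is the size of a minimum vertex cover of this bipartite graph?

6

The 6 edges 1–C, 2–E, 3–D, 4–B, 5–A, 6–F form a matching, so any vertex cover needs at least 6 vertices (one per matched edge).
Conversely {1, 2, 3, 4, 5, 6} meets every edge and has exactly 6 vertices, so 6 is optimal.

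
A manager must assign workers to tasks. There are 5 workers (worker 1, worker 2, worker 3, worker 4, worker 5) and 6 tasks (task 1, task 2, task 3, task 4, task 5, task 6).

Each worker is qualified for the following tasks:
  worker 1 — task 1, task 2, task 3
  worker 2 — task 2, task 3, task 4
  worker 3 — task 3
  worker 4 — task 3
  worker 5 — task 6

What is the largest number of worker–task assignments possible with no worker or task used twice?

4

One maximum matching: worker 1–task 1, worker 2–task 2, worker 3–task 3, worker 5–task 6.
The set {worker 3, worker 4} has only 1 neighbour ({task 3}), so by Hall's theorem at most 4 of the 5 workers can be matched.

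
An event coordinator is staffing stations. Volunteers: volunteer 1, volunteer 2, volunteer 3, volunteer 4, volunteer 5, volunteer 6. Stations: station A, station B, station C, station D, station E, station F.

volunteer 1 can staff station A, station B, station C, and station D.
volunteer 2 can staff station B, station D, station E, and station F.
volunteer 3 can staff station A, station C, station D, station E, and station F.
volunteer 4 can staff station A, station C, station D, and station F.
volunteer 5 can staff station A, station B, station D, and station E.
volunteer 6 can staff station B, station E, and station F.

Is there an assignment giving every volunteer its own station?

Yes

A valid assignment of size 6: volunteer 1-station C, volunteer 2-station D, volunteer 3-station F, volunteer 4-station A, volunteer 5-station E, volunteer 6-station B.
All 6 volunteers are covered.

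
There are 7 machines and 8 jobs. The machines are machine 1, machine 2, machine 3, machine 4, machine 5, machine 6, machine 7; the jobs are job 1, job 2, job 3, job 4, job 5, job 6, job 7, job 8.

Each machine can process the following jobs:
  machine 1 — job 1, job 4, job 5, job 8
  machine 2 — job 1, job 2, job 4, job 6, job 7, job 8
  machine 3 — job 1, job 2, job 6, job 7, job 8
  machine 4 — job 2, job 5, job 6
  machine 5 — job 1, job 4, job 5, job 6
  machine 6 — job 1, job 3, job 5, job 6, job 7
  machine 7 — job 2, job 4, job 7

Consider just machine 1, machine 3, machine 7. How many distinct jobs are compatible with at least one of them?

The union of neighbours of {machine 1, machine 3, machine 7} is {job 1, job 2, job 4, job 5, job 6, job 7, job 8}, which has 7 elements.
Since |N(S)| = 7 ≥ |S| = 3, Hall's condition holds for this subset.

7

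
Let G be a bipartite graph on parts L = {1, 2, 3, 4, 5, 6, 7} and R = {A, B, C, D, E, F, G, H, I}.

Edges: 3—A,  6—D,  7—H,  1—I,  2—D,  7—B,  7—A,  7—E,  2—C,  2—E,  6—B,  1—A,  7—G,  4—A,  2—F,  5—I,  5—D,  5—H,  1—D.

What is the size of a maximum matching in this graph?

6

For example, pair 1–I, 2–E, 3–A, 5–D, 6–B, 7–G.
The set {3, 4} has only 1 neighbour ({A}), so by Hall's theorem at most 6 of the 7 left vertices can be matched.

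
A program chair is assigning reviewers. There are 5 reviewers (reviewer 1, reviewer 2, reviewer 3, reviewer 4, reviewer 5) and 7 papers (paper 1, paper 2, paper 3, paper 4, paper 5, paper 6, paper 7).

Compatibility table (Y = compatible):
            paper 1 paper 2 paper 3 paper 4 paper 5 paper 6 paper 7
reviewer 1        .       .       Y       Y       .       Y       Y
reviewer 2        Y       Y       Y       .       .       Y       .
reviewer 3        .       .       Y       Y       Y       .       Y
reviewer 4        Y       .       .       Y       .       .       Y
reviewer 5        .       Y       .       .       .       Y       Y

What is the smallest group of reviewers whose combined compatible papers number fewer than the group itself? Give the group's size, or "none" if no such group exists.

none

A matching saturating every reviewer exists, for instance reviewer 1→paper 6, reviewer 2→paper 1, reviewer 3→paper 3, reviewer 4→paper 4, reviewer 5→paper 7.
By Hall's marriage theorem, this means |N(S)| ≥ |S| for every subset S, so no violating subset exists.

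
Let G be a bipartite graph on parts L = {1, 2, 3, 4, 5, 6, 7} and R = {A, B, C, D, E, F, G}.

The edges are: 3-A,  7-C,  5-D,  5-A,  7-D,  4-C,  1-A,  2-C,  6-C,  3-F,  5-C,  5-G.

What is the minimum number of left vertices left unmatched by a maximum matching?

A valid assignment of size 5: 1→A, 2→C, 3→F, 5→G, 7→D.
The set {2, 4, 6} has only 1 neighbour ({C}), so by Hall's theorem at most 5 of the 7 left vertices can be matched.
That matches 5 of the 7, leaving 2 unmatched; no matching can do better.

2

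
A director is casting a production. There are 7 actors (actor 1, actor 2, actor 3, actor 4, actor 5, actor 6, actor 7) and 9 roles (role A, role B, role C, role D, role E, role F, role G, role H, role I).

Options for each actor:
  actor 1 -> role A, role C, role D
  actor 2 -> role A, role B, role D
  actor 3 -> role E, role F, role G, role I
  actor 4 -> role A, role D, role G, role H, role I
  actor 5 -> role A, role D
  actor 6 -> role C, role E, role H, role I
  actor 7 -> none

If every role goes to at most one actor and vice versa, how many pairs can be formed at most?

One maximum matching: actor 1→role A, actor 2→role B, actor 3→role F, actor 4→role G, actor 5→role D, actor 6→role H.
The set {actor 7} has only 0 neighbours (∅), so by Hall's theorem at most 6 of the 7 actors can be matched.

6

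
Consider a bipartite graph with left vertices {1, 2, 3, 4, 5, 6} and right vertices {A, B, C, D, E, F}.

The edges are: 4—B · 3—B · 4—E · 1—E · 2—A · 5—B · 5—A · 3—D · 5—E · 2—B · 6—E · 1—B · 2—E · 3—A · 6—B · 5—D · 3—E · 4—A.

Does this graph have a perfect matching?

No

The set {1, 2, 3, 4, 5, 6} has only 4 neighbours ({A, B, D, E}), so by Hall's theorem at most 4 of the 6 left vertices can be matched.
Hence no matching covers every left vertex.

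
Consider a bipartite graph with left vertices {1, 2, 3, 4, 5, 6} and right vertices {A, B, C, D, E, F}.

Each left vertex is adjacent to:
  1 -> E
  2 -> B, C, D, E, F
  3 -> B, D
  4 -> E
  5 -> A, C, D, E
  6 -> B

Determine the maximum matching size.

For example, pair 1→E, 2→F, 3→D, 5→C, 6→B.
The set {1, 4} has only 1 neighbour ({E}), so by Hall's theorem at most 5 of the 6 left vertices can be matched.

5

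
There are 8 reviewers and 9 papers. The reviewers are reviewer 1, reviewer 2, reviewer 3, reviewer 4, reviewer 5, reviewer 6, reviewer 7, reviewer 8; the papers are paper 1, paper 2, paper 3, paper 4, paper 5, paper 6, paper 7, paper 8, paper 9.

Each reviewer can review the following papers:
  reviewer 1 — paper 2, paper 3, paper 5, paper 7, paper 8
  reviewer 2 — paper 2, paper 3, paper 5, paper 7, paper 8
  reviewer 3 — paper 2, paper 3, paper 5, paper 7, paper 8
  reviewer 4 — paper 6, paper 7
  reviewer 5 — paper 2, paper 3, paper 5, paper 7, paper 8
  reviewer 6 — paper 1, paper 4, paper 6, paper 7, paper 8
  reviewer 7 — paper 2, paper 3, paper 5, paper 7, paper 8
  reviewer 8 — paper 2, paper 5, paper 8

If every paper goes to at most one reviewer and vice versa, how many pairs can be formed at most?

7

One maximum matching: reviewer 1-paper 5, reviewer 2-paper 8, reviewer 3-paper 7, reviewer 4-paper 6, reviewer 5-paper 3, reviewer 6-paper 4, reviewer 7-paper 2.
The set {reviewer 1, reviewer 2, reviewer 3, reviewer 5, reviewer 7, reviewer 8} has only 5 neighbours ({paper 2, paper 3, paper 5, paper 7, paper 8}), so by Hall's theorem at most 7 of the 8 reviewers can be matched.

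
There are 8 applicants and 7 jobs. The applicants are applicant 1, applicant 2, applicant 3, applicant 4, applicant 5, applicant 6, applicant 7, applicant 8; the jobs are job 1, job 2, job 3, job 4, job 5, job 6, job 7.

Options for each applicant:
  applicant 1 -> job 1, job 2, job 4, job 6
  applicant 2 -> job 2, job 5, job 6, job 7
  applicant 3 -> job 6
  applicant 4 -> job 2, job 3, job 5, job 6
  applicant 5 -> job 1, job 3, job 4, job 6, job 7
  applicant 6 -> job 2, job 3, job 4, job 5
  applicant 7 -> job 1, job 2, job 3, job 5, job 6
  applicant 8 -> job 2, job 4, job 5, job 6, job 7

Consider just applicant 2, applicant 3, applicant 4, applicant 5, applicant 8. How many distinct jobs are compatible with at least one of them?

The union of neighbours of {applicant 2, applicant 3, applicant 4, applicant 5, applicant 8} is {job 1, job 2, job 3, job 4, job 5, job 6, job 7}, which has 7 elements.
Since |N(S)| = 7 ≥ |S| = 5, Hall's condition holds for this subset.

7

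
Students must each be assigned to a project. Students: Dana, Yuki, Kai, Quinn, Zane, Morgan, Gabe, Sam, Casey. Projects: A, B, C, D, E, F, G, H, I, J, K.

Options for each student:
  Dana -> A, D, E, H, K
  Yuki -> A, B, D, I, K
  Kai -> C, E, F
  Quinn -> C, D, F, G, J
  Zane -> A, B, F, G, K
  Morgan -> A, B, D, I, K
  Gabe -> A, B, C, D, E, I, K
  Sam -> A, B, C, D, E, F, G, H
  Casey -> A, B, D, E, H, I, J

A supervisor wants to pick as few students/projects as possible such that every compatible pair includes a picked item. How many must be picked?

The 9 edges Dana–H, Yuki–K, Kai–C, Quinn–G, Zane–B, Morgan–D, Gabe–E, Sam–A, Casey–J form a matching, so any vertex cover needs at least 9 vertices (one per matched edge).
Conversely {Dana, Yuki, Kai, Quinn, Zane, Morgan, Gabe, Sam, Casey} meets every edge and has exactly 9 vertices, so 9 is optimal.

9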